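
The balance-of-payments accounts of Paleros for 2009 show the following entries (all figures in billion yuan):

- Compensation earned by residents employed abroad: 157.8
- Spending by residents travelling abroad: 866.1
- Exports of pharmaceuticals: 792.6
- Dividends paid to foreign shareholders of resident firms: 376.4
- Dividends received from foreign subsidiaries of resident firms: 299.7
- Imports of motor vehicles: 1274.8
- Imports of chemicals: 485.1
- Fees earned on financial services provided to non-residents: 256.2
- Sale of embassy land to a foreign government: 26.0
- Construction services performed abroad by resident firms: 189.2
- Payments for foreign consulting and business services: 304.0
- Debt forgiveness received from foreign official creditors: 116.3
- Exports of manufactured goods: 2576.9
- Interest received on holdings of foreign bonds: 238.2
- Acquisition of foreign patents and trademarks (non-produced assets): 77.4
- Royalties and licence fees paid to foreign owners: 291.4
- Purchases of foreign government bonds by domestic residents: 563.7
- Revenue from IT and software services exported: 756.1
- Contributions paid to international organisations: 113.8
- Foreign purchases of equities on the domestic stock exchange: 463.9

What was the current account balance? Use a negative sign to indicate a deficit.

1555.1

Goods: -1274.8 + 792.6 + 2576.9 - 485.1 = 1609.6
Services: -866.1 + 189.2 - 291.4 + 256.2 + 756.1 - 304.0 = -260.0
Primary income: 299.7 + 157.8 - 376.4 + 238.2 = 319.3
Secondary income: -113.8
Current account = 1609.6 + (-260.0) + 319.3 + (-113.8) = 1555.1
(Excluded from the current account — capital account: sale of embassy land to a foreign government 26.0, debt forgiveness received from foreign official creditors 116.3, acquisition of foreign patents and trademarks (non-produced assets) 77.4; financial account: purchases of foreign government bonds by domestic residents 563.7, foreign purchases of equities on the domestic stock exchange 463.9.)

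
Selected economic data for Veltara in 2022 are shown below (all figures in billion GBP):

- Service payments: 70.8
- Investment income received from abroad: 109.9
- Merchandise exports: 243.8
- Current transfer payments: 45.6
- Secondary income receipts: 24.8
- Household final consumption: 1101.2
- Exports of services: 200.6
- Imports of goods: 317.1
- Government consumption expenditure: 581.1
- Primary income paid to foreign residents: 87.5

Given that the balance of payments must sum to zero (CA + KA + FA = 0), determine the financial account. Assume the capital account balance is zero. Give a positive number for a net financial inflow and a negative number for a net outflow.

Goods balance = 243.8 - 317.1 = -73.3
Services balance = 200.6 - 70.8 = 129.8
Trade balance (goods + services) = -73.3 + 129.8 = 56.5
Net primary income = 109.9 - 87.5 = 22.4
Net secondary income = 24.8 - 45.6 = -20.8
Current account = 56.5 + 22.4 + (-20.8) = 58.1
Financial account = -(58.1) = -58.1

-58.1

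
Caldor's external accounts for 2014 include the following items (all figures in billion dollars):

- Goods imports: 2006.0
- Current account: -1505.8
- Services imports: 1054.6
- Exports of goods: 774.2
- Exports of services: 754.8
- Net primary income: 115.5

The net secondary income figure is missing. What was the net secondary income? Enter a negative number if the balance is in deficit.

-89.7

Current account = goods balance + services balance + net primary income + net secondary income
Sum of the known components = -1416.1
Net secondary income = CA - (known components) = -1505.8 - (-1416.1) = -89.7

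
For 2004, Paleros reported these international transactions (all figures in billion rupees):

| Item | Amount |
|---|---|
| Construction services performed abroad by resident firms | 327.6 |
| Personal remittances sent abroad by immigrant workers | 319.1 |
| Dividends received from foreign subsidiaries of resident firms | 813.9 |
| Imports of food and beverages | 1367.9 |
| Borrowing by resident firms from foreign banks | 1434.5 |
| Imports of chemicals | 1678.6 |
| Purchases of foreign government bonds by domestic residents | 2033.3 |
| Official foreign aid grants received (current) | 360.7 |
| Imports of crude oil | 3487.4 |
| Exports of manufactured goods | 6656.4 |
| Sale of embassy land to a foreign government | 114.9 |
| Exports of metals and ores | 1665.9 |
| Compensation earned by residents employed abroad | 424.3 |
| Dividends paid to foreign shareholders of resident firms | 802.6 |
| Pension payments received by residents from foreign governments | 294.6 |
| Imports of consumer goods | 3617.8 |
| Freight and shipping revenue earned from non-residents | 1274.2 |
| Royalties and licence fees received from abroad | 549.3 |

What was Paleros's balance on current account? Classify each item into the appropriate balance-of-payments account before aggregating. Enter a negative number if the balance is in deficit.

1093.5

Goods: 6656.4 - 3487.4 - 3617.8 - 1678.6 - 1367.9 + 1665.9 = -1829.4
Services: 549.3 + 1274.2 + 327.6 = 2151.1
Primary income: 424.3 - 802.6 + 813.9 = 435.6
Secondary income: -319.1 + 360.7 + 294.6 = 336.2
Current account = (-1829.4) + 2151.1 + 435.6 + 336.2 = 1093.5
(Excluded from the current account — financial account: borrowing by resident firms from foreign banks 1434.5, purchases of foreign government bonds by domestic residents 2033.3; capital account: sale of embassy land to a foreign government 114.9.)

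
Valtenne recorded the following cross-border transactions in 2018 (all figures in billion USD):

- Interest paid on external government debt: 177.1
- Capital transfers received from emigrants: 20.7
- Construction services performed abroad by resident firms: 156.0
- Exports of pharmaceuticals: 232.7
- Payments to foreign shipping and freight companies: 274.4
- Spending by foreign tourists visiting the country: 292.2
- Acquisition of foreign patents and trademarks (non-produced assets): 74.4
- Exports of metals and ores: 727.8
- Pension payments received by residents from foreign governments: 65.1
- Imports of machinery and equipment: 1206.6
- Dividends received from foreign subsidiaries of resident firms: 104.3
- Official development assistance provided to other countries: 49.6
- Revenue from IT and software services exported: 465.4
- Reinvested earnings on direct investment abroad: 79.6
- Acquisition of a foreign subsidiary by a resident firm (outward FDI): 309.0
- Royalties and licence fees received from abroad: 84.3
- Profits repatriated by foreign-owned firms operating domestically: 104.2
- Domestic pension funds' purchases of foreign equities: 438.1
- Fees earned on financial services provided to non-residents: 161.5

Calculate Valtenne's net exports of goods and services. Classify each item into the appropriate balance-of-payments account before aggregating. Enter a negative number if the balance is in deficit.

Goods: -1206.6 + 232.7 + 727.8 = -246.1
Services: 84.3 + 161.5 + 292.2 + 465.4 + 156.0 - 274.4 = 885.0
Trade balance = -246.1 + 885.0 = 638.9
(Excluded from the trade balance — primary income: interest paid on external government debt 177.1, dividends received from foreign subsidiaries of resident firms 104.3, reinvested earnings on direct investment abroad 79.6, profits repatriated by foreign-owned firms operating domestically 104.2; capital account: capital transfers received from emigrants 20.7, acquisition of foreign patents and trademarks (non-produced assets) 74.4; secondary income: pension payments received by residents from foreign governments 65.1, official development assistance provided to other countries 49.6; financial account: acquisition of a foreign subsidiary by a resident firm (outward FDI) 309.0, domestic pension funds' purchases of foreign equities 438.1.)

638.9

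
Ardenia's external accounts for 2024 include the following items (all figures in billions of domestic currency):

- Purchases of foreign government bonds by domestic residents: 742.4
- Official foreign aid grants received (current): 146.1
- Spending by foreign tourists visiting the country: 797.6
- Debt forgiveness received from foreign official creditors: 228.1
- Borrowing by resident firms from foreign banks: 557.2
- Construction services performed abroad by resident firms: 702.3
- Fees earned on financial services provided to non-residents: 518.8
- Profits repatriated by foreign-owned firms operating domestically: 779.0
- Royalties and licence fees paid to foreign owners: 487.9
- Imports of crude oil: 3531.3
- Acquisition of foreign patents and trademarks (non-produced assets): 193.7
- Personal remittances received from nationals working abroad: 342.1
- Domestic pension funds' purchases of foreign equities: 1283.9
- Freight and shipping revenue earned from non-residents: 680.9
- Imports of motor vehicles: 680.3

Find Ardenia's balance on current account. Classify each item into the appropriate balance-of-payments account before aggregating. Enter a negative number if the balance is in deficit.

-2290.7

Goods: -3531.3 - 680.3 = -4211.6
Services: 702.3 + 518.8 - 487.9 + 680.9 + 797.6 = 2211.7
Primary income: -779.0
Secondary income: 146.1 + 342.1 = 488.2
Current account = (-4211.6) + 2211.7 + (-779.0) + 488.2 = -2290.7
(Excluded from the current account — financial account: purchases of foreign government bonds by domestic residents 742.4, borrowing by resident firms from foreign banks 557.2, domestic pension funds' purchases of foreign equities 1283.9; capital account: debt forgiveness received from foreign official creditors 228.1, acquisition of foreign patents and trademarks (non-produced assets) 193.7.)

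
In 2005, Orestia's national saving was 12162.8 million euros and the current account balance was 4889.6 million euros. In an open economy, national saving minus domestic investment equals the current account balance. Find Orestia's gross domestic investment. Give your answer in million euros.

S - I = CA (net lending to the rest of the world).
I = S - CA = 12162.8 - 4889.6 = 7273.2

7273.2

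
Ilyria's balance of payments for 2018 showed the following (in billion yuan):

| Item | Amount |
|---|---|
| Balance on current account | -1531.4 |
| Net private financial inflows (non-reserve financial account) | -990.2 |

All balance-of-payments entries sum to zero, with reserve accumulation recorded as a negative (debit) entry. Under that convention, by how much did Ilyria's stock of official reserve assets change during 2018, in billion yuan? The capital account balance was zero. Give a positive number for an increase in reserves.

-2521.6

Official reserve transactions balance = -((-1531.4) + (-990.2)) = 2521.6
An accumulation of reserves is recorded as a debit (negative entry), so the change in the stock of reserves is the negative of that balance.
Change in official reserves = -(2521.6) = -2521.6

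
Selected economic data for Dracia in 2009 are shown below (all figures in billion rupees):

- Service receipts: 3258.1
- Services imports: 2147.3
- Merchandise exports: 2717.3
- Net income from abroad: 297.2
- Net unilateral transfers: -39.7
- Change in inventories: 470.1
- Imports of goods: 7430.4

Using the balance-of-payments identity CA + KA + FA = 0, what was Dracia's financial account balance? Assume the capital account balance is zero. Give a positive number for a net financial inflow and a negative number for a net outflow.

3344.8

Goods balance = 2717.3 - 7430.4 = -4713.1
Services balance = 3258.1 - 2147.3 = 1110.8
Trade balance (goods + services) = -4713.1 + 1110.8 = -3602.3
Net primary income = 297.2
Net secondary income = -39.7
Current account = -3602.3 + 297.2 + (-39.7) = -3344.8
Financial account = -(-3344.8) = 3344.8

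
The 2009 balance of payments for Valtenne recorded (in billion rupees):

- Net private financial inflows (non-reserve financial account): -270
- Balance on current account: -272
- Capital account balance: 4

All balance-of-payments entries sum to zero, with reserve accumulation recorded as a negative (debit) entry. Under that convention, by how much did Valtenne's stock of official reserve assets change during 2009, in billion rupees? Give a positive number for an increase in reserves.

Official reserve transactions balance = -((-272) + 4 + (-270)) = 538
An accumulation of reserves is recorded as a debit (negative entry), so the change in the stock of reserves is the negative of that balance.
Change in official reserves = -(538) = -538

-538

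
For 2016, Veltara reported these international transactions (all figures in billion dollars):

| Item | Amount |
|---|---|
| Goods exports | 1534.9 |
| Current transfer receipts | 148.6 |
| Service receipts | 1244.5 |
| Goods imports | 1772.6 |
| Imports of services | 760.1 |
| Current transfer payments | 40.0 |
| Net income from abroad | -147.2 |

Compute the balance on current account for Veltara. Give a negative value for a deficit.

208.1

Goods balance = 1534.9 - 1772.6 = -237.7
Services balance = 1244.5 - 760.1 = 484.4
Trade balance (goods + services) = -237.7 + 484.4 = 246.7
Net primary income = -147.2
Net secondary income = 148.6 - 40.0 = 108.6
Current account = 246.7 + (-147.2) + 108.6 = 208.1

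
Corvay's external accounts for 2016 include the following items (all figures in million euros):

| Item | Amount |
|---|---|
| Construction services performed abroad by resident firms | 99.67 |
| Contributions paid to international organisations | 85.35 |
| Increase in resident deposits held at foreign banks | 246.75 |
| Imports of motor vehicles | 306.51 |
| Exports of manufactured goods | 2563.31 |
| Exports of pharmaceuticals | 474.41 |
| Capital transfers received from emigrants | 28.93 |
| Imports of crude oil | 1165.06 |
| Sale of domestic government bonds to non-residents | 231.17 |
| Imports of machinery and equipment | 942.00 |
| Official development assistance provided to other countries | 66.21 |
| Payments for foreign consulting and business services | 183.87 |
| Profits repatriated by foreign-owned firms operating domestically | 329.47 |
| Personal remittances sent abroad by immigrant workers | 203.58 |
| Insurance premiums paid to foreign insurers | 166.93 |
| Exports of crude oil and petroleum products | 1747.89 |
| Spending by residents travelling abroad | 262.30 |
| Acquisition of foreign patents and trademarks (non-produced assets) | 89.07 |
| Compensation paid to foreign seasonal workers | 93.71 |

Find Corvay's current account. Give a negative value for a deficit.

1080.29

Goods: 2563.31 + 1747.89 - 1165.06 - 306.51 + 474.41 - 942.00 = 2372.04
Services: -166.93 - 183.87 - 262.30 + 99.67 = -513.43
Primary income: -93.71 - 329.47 = -423.18
Secondary income: -66.21 - 203.58 - 85.35 = -355.14
Current account = 2372.04 + (-513.43) + (-423.18) + (-355.14) = 1080.29
(Excluded from the current account — financial account: increase in resident deposits held at foreign banks 246.75, sale of domestic government bonds to non-residents 231.17; capital account: capital transfers received from emigrants 28.93, acquisition of foreign patents and trademarks (non-produced assets) 89.07.)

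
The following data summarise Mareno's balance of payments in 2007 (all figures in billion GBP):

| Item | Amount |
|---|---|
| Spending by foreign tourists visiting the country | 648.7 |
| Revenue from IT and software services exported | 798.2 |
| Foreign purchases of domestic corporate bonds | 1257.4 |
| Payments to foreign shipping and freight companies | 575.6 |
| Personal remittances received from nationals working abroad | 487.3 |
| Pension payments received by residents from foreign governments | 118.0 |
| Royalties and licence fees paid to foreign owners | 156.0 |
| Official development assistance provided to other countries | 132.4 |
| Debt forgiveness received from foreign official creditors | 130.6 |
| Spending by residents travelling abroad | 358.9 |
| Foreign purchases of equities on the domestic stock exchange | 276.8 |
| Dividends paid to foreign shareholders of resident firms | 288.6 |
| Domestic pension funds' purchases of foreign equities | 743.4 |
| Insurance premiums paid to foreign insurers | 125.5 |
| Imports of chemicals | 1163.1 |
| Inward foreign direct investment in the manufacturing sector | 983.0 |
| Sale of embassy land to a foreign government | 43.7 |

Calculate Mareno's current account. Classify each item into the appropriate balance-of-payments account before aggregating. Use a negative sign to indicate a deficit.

-747.9

Goods: -1163.1
Services: -358.9 + 798.2 - 125.5 - 575.6 + 648.7 - 156.0 = 230.9
Primary income: -288.6
Secondary income: 487.3 + 118.0 - 132.4 = 472.9
Current account = (-1163.1) + 230.9 + (-288.6) + 472.9 = -747.9
(Excluded from the current account — financial account: foreign purchases of domestic corporate bonds 1257.4, foreign purchases of equities on the domestic stock exchange 276.8, domestic pension funds' purchases of foreign equities 743.4, inward foreign direct investment in the manufacturing sector 983.0; capital account: debt forgiveness received from foreign official creditors 130.6, sale of embassy land to a foreign government 43.7.)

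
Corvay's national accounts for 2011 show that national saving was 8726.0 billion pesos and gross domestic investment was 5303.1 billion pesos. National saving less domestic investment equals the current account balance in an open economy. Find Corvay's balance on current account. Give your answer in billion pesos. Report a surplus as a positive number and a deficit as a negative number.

3422.9

CA = S - I = 8726.0 - 5303.1 = 3422.9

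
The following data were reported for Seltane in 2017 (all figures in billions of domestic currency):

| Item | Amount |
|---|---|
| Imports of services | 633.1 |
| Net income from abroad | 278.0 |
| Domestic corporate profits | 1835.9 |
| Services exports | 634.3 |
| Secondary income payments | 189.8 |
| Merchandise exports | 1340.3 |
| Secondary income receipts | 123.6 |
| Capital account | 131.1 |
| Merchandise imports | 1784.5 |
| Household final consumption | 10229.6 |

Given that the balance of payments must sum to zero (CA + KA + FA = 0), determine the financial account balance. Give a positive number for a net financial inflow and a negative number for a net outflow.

Goods balance = 1340.3 - 1784.5 = -444.2
Services balance = 634.3 - 633.1 = 1.2
Trade balance (goods + services) = -444.2 + 1.2 = -443.0
Net primary income = 278.0
Net secondary income = 123.6 - 189.8 = -66.2
Current account = -443.0 + 278.0 + (-66.2) = -231.2
Financial account = -(-231.2 + 131.1) = 100.1

100.1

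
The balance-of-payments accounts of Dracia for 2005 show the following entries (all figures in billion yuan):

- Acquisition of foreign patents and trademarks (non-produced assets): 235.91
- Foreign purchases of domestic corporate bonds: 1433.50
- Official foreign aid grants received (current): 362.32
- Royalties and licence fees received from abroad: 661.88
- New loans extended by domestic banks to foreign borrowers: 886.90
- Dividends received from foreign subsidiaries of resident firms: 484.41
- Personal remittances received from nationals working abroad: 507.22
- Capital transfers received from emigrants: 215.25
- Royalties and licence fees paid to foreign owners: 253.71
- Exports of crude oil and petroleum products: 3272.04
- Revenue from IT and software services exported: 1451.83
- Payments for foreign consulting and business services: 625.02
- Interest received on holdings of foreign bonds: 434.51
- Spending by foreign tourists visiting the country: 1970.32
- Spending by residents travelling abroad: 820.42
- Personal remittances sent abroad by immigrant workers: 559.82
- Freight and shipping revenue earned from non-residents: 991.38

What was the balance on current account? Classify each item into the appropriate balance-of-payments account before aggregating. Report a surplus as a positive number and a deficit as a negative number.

7876.94

Goods: 3272.04
Services: 1451.83 - 820.42 - 253.71 + 1970.32 + 991.38 - 625.02 + 661.88 = 3376.26
Primary income: 434.51 + 484.41 = 918.92
Secondary income: -559.82 + 507.22 + 362.32 = 309.72
Current account = 3272.04 + 3376.26 + 918.92 + 309.72 = 7876.94
(Excluded from the current account — capital account: acquisition of foreign patents and trademarks (non-produced assets) 235.91, capital transfers received from emigrants 215.25; financial account: foreign purchases of domestic corporate bonds 1433.50, new loans extended by domestic banks to foreign borrowers 886.90.)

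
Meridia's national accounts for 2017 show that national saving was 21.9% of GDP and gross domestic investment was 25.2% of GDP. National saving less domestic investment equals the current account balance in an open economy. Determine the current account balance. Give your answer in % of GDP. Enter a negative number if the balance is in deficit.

CA = S - I = 21.9 - 25.2 = -3.3

-3.3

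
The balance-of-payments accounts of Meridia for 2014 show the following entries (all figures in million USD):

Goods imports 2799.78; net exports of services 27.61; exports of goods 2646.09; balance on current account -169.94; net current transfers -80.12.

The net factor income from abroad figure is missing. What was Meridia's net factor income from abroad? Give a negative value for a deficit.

36.26

Current account = goods balance + services balance + net primary income + net secondary income
Sum of the known components = -206.20
Net factor income from abroad = CA - (known components) = -169.94 - (-206.20) = 36.26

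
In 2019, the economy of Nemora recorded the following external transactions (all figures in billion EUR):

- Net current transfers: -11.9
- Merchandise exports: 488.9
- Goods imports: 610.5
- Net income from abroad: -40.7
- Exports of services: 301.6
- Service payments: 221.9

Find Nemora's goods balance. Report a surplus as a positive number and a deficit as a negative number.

-121.6

Goods balance = 488.9 - 610.5 = -121.6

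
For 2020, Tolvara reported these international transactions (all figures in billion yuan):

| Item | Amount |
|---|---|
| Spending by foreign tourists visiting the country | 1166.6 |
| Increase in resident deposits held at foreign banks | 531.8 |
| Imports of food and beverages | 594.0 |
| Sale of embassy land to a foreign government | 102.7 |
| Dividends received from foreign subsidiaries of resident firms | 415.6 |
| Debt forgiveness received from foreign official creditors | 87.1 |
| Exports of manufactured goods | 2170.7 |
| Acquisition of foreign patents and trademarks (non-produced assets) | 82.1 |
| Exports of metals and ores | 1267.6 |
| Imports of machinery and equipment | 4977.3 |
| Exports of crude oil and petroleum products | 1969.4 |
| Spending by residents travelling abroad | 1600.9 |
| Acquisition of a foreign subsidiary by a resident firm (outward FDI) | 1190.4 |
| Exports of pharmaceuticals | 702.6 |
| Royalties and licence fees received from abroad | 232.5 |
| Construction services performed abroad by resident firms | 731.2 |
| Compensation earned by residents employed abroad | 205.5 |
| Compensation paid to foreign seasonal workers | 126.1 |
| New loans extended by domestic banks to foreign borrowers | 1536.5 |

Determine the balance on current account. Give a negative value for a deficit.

Goods: 702.6 + 1267.6 + 1969.4 - 594.0 - 4977.3 + 2170.7 = 539.0
Services: 232.5 + 1166.6 - 1600.9 + 731.2 = 529.4
Primary income: 415.6 + 205.5 - 126.1 = 495.0
Current account = 539.0 + 529.4 + 495.0 = 1563.4
(Excluded from the current account — financial account: increase in resident deposits held at foreign banks 531.8, acquisition of a foreign subsidiary by a resident firm (outward FDI) 1190.4, new loans extended by domestic banks to foreign borrowers 1536.5; capital account: sale of embassy land to a foreign government 102.7, debt forgiveness received from foreign official creditors 87.1, acquisition of foreign patents and trademarks (non-produced assets) 82.1.)

1563.4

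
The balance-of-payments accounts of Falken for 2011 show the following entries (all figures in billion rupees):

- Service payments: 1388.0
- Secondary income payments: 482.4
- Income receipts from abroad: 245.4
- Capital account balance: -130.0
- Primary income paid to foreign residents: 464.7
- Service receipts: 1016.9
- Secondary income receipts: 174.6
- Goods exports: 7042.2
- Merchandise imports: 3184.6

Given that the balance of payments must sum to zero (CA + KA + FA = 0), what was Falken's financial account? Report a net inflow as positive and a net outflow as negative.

-2829.4

Goods balance = 7042.2 - 3184.6 = 3857.6
Services balance = 1016.9 - 1388.0 = -371.1
Trade balance (goods + services) = 3857.6 + (-371.1) = 3486.5
Net primary income = 245.4 - 464.7 = -219.3
Net secondary income = 174.6 - 482.4 = -307.8
Current account = 3486.5 + (-219.3) + (-307.8) = 2959.4
Financial account = -(2959.4 + (-130.0)) = -2829.4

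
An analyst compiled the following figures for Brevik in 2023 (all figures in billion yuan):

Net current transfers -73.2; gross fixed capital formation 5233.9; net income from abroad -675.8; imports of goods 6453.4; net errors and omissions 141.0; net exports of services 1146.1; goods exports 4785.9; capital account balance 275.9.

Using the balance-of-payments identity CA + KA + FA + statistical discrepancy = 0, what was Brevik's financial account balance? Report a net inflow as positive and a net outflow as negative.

Goods balance = 4785.9 - 6453.4 = -1667.5
Services balance = 1146.1
Trade balance (goods + services) = -1667.5 + 1146.1 = -521.4
Net primary income = -675.8
Net secondary income = -73.2
Current account = -521.4 + (-675.8) + (-73.2) = -1270.4
Financial account = -(-1270.4 + 275.9 + 141.0) = 853.5

853.5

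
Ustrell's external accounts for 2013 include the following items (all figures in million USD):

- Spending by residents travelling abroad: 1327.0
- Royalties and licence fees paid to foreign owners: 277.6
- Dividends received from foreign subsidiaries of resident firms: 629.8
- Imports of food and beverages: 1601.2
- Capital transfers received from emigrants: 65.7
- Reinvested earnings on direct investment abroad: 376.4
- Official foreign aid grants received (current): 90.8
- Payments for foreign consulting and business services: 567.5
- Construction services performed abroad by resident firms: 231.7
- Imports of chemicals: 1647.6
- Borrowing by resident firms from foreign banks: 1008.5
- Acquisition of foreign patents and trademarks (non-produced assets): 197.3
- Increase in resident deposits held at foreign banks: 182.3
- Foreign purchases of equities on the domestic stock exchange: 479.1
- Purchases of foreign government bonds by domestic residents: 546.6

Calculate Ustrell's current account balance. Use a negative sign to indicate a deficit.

-4092.2

Goods: -1647.6 - 1601.2 = -3248.8
Services: -277.6 - 1327.0 - 567.5 + 231.7 = -1940.4
Primary income: 376.4 + 629.8 = 1006.2
Secondary income: 90.8
Current account = (-3248.8) + (-1940.4) + 1006.2 + 90.8 = -4092.2
(Excluded from the current account — capital account: capital transfers received from emigrants 65.7, acquisition of foreign patents and trademarks (non-produced assets) 197.3; financial account: borrowing by resident firms from foreign banks 1008.5, increase in resident deposits held at foreign banks 182.3, foreign purchases of equities on the domestic stock exchange 479.1, purchases of foreign government bonds by domestic residents 546.6.)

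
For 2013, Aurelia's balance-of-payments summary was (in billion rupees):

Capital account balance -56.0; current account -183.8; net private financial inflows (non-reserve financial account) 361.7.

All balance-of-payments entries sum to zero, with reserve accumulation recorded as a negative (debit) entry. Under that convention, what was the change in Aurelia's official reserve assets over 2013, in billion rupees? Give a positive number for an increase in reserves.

121.9

Official reserve transactions balance = -((-183.8) + (-56.0) + 361.7) = -121.9
An accumulation of reserves is recorded as a debit (negative entry), so the change in the stock of reserves is the negative of that balance.
Change in official reserves = -(-121.9) = 121.9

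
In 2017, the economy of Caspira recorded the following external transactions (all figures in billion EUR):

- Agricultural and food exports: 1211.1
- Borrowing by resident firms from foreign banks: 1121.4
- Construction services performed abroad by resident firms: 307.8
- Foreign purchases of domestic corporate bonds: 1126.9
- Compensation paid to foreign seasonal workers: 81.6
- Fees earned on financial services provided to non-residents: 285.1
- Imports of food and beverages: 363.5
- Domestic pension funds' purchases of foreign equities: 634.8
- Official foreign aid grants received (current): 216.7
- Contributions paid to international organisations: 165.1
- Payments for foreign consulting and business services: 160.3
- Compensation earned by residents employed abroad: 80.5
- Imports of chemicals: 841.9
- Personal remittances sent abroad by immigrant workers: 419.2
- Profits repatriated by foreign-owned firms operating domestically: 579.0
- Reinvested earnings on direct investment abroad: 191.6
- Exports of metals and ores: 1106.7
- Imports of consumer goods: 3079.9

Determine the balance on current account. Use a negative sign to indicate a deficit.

-2291.0

Goods: 1211.1 - 363.5 - 841.9 - 3079.9 + 1106.7 = -1967.5
Services: 307.8 + 285.1 - 160.3 = 432.6
Primary income: -579.0 + 191.6 + 80.5 - 81.6 = -388.5
Secondary income: -165.1 + 216.7 - 419.2 = -367.6
Current account = (-1967.5) + 432.6 + (-388.5) + (-367.6) = -2291.0
(Excluded from the current account — financial account: borrowing by resident firms from foreign banks 1121.4, foreign purchases of domestic corporate bonds 1126.9, domestic pension funds' purchases of foreign equities 634.8.)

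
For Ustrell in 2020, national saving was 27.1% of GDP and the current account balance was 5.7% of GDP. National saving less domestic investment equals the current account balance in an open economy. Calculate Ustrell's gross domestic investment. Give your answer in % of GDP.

21.4

I = S - CA = 27.1 - 5.7 = 21.4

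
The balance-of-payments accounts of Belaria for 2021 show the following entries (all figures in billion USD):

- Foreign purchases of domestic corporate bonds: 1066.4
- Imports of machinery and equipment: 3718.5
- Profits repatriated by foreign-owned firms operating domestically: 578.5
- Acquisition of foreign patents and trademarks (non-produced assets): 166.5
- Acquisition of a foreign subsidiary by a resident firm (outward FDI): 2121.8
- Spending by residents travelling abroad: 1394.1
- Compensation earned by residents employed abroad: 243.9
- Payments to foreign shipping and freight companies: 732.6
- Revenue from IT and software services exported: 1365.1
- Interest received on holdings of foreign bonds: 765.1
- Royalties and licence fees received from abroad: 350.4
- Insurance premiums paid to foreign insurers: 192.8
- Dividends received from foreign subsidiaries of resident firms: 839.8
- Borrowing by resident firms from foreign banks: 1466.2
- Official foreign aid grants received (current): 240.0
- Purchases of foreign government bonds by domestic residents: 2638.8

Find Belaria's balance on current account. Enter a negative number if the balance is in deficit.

Goods: -3718.5
Services: -192.8 - 732.6 + 350.4 - 1394.1 + 1365.1 = -604.0
Primary income: -578.5 + 839.8 + 765.1 + 243.9 = 1270.3
Secondary income: 240.0
Current account = (-3718.5) + (-604.0) + 1270.3 + 240.0 = -2812.2
(Excluded from the current account — financial account: foreign purchases of domestic corporate bonds 1066.4, acquisition of a foreign subsidiary by a resident firm (outward FDI) 2121.8, borrowing by resident firms from foreign banks 1466.2, purchases of foreign government bonds by domestic residents 2638.8; capital account: acquisition of foreign patents and trademarks (non-produced assets) 166.5.)

-2812.2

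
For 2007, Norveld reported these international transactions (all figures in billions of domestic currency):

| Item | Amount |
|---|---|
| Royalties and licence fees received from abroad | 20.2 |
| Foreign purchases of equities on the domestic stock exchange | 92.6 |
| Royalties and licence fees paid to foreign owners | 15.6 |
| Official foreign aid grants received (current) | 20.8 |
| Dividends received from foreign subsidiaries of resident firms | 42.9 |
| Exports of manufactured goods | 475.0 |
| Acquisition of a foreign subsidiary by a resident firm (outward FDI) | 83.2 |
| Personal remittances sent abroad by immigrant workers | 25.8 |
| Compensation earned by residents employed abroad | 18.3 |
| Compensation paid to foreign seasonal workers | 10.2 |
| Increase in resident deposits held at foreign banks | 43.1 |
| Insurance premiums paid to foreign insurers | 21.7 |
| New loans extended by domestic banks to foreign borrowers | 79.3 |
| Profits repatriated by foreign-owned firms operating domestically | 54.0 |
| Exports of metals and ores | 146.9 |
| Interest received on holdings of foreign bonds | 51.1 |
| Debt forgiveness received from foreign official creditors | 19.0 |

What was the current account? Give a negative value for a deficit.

647.9

Goods: 475.0 + 146.9 = 621.9
Services: -21.7 - 15.6 + 20.2 = -17.1
Primary income: -54.0 + 18.3 + 42.9 + 51.1 - 10.2 = 48.1
Secondary income: -25.8 + 20.8 = -5.0
Current account = 621.9 + (-17.1) + 48.1 + (-5.0) = 647.9
(Excluded from the current account — financial account: foreign purchases of equities on the domestic stock exchange 92.6, acquisition of a foreign subsidiary by a resident firm (outward FDI) 83.2, increase in resident deposits held at foreign banks 43.1, new loans extended by domestic banks to foreign borrowers 79.3; capital account: debt forgiveness received from foreign official creditors 19.0.)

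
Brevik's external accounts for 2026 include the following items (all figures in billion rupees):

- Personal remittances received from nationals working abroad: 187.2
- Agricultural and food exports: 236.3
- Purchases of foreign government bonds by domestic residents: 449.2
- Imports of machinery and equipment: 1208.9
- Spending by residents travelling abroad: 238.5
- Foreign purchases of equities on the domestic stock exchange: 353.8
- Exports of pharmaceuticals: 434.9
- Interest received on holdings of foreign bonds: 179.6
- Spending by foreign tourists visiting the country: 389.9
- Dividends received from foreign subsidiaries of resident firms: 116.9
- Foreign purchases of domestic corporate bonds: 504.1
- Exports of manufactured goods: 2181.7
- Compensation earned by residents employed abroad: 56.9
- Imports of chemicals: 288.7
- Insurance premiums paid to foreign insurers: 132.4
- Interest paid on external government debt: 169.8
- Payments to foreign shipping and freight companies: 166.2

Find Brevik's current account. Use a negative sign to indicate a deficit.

Goods: 2181.7 - 1208.9 + 236.3 - 288.7 + 434.9 = 1355.3
Services: -132.4 - 238.5 + 389.9 - 166.2 = -147.2
Primary income: -169.8 + 56.9 + 179.6 + 116.9 = 183.6
Secondary income: 187.2
Current account = 1355.3 + (-147.2) + 183.6 + 187.2 = 1578.9
(Excluded from the current account — financial account: purchases of foreign government bonds by domestic residents 449.2, foreign purchases of equities on the domestic stock exchange 353.8, foreign purchases of domestic corporate bonds 504.1.)

1578.9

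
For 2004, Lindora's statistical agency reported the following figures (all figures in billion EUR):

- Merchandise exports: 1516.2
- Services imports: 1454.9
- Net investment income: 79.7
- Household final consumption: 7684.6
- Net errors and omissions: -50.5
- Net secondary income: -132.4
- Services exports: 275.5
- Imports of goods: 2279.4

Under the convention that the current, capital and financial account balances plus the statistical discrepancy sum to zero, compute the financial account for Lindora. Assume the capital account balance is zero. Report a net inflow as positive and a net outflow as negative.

Goods balance = 1516.2 - 2279.4 = -763.2
Services balance = 275.5 - 1454.9 = -1179.4
Trade balance (goods + services) = -763.2 + (-1179.4) = -1942.6
Net primary income = 79.7
Net secondary income = -132.4
Current account = -1942.6 + 79.7 + (-132.4) = -1995.3
Financial account = -(-1995.3 + (-50.5)) = 2045.8

2045.8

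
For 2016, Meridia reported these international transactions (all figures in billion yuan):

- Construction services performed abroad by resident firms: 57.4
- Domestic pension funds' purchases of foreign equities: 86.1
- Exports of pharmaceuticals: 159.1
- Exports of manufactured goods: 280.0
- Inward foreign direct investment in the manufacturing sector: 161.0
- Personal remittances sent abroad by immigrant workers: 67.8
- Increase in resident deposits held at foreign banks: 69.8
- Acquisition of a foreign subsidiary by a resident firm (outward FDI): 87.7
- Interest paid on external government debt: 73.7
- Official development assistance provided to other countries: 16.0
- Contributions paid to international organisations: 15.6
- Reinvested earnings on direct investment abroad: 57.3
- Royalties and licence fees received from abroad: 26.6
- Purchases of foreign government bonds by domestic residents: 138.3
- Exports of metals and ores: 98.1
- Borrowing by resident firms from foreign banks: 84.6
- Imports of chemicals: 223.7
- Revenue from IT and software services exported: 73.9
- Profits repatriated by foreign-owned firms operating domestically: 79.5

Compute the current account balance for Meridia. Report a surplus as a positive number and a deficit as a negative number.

Goods: -223.7 + 280.0 + 98.1 + 159.1 = 313.5
Services: 26.6 + 73.9 + 57.4 = 157.9
Primary income: -79.5 - 73.7 + 57.3 = -95.9
Secondary income: -15.6 - 67.8 - 16.0 = -99.4
Current account = 313.5 + 157.9 + (-95.9) + (-99.4) = 276.1
(Excluded from the current account — financial account: domestic pension funds' purchases of foreign equities 86.1, inward foreign direct investment in the manufacturing sector 161.0, increase in resident deposits held at foreign banks 69.8, acquisition of a foreign subsidiary by a resident firm (outward FDI) 87.7, purchases of foreign government bonds by domestic residents 138.3, borrowing by resident firms from foreign banks 84.6.)

276.1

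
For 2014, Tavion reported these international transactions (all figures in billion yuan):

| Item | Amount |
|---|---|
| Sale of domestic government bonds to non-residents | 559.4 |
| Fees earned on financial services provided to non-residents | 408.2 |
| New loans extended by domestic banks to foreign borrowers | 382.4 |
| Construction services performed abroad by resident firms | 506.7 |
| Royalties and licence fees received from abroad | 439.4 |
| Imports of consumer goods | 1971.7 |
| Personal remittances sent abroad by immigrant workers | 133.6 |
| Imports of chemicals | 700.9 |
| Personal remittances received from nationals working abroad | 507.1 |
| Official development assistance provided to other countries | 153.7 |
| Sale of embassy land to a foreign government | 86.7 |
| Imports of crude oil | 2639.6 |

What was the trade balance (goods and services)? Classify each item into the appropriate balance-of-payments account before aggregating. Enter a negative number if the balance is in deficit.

Goods: -2639.6 - 1971.7 - 700.9 = -5312.2
Services: 439.4 + 506.7 + 408.2 = 1354.3
Trade balance = -5312.2 + 1354.3 = -3957.9
(Excluded from the trade balance — financial account: sale of domestic government bonds to non-residents 559.4, new loans extended by domestic banks to foreign borrowers 382.4; secondary income: personal remittances sent abroad by immigrant workers 133.6, personal remittances received from nationals working abroad 507.1, official development assistance provided to other countries 153.7; capital account: sale of embassy land to a foreign government 86.7.)

-3957.9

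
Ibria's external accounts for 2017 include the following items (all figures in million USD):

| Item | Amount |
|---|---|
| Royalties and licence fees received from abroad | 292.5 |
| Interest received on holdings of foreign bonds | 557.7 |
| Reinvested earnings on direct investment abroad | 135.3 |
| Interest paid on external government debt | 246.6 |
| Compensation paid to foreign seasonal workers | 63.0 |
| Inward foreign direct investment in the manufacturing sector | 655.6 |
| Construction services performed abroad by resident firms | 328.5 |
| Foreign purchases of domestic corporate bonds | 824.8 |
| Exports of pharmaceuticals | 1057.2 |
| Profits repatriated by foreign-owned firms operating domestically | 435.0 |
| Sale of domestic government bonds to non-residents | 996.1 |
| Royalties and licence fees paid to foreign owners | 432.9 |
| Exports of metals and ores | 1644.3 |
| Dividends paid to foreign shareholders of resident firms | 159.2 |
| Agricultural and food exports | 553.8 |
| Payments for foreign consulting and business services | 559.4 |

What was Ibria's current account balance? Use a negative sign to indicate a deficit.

Goods: 1644.3 + 553.8 + 1057.2 = 3255.3
Services: 292.5 - 559.4 - 432.9 + 328.5 = -371.3
Primary income: 557.7 - 63.0 - 435.0 + 135.3 - 246.6 - 159.2 = -210.8
Current account = 3255.3 + (-371.3) + (-210.8) = 2673.2
(Excluded from the current account — financial account: inward foreign direct investment in the manufacturing sector 655.6, foreign purchases of domestic corporate bonds 824.8, sale of domestic government bonds to non-residents 996.1.)

2673.2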